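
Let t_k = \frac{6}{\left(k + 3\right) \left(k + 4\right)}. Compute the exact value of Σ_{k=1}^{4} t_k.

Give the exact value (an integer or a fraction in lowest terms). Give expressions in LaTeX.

t_(k+1)/t_k = (k + 3)/(k + 5).
Normal form (A,B,C) = (k + 3, k + 5, 1).
f must satisfy (k + 3)·f(k+1) − (k + 4)·f(k) = 1.
deg f ≤ 1 (via 1,1,0).
Solve for f: f(k) = k/3 (degree 1 ≤ 1).
Certificate R = B(k−1)f/C = k*(k + 4)/3 gives s_k = 2*k/(k + 3).
Δs = 6/(k**2 + 7*k + 12), as required.
Evaluate s at k=5 and k=1: 5/4 and 1/2; difference 3/4.

Σ = 3/4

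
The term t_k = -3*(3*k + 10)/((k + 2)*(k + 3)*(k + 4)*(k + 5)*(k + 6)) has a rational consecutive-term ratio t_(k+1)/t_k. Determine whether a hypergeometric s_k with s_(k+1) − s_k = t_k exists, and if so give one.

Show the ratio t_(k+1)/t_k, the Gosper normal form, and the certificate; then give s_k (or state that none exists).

Ratio r(k) = (k + 2)*(3*k + 13)/((k + 7)*(3*k + 10)).
Normal form (A,B,C) = (k + 2, k + 7, k + 10/3).
f must satisfy (k + 2)·f(k+1) − (k + 6)·f(k) = k + 10/3.
deg f ≤ 4 (via 1,1,1).
Coefficient equations give f(k) = k*(k + 3)*(k**2 + 11*k + 38)/120.
Get s_k = R·t_k = 3*k*(-k**2 - 11*k - 38)/(40*(k**3 + 11*k**2 + 38*k + 40)) with R(k) = B(k−1)f(k)/C(k) = k*(k + 3)*(k + 6)*(k**2 + 11*k + 38)/(40*(3*k + 10)).
Check: Δs_k = 3*(-3*k - 10)/(k**5 + 20*k**4 + 155*k**3 + 580*k**2 + 1044*k + 720). ✓

s_k = 3*k*(-k**2 - 11*k - 38)/(40*(k**3 + 11*k**2 + 38*k + 40))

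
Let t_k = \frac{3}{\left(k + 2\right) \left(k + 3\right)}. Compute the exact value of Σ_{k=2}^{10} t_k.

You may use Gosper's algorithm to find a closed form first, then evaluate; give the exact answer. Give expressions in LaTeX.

Σ = 27/52

Ratio r(k) = (k + 2)/(k + 4).
Factor: A=k + 2; B=k + 4; C=1.
f must satisfy (k + 2)·f(k+1) − (k + 3)·f(k) = 1.
deg f ≤ 1 (via 1,1,0).
Match coefficients ⇒ f(k) = k/2.
Certificate R = B(k−1)f/C = k*(k + 3)/2 gives s_k = 3*k/(2*(k + 2)).
Δs = 3/(k**2 + 5*k + 6), as required.
Telescoping: Σ = s_(11) − s_(2) = 33/26 − (3/4) = 27/52.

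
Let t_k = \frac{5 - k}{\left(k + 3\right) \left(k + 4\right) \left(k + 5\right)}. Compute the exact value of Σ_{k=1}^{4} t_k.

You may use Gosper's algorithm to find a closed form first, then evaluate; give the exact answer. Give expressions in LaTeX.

t_(k+1)/t_k = (k - 4)*(k + 3)/((k - 5)*(k + 6)).
A = k + 3, B = k + 6, C = k - 5.
Set up (k + 3)·f(k+1) − (k + 5)·f(k) − (k - 5) = 0.
deg f ≤ 2 (via 1,1,1).
Coefficient equations give f(k) = -k*(k + 19)/12.
Certificate R = B(k−1)f/C = -k*(k + 5)*(k + 19)/(12*(k - 5)) gives s_k = k*(k + 19)/(12*(k + 3)*(k + 4)).
Verify: (5 - k)/(k**3 + 12*k**2 + 47*k + 60) matches t_k.
Sum = s_(5) − s_(1); s_(5) = 5/36, s_(1) = 1/12 ⇒ 1/18.

Σ = 1/18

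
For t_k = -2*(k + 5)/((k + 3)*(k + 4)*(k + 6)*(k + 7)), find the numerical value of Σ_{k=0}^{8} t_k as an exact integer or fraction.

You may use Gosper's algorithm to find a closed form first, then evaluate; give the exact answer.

Compute t_(k+1)/t_k: get (k + 3)*(k + 6)**2/((k + 5)**2*(k + 8)).
Take A(k)=k + 3, B(k)=k + 8, C(k)=k**2 + 10*k + 25.
Key eq: (k + 3)·f(k+1) = (k + 7)·f(k) + (k**2 + 10*k + 25).
d = 4 from the (1,1,2) case.
Solve for f: f(k) = k*(k + 4)*(k + 5)*(k + 9)/36 (degree 4 ≤ 4).
Certificate R = B(k−1)f/C = k*(k + 4)*(k + 7)*(k + 9)/(36*(k + 5)) gives s_k = k*(-k - 9)/(18*(k**2 + 9*k + 18)).
Δs = 2*(-k - 5)/(k**4 + 20*k**3 + 145*k**2 + 450*k + 504), as required.
Σ_(k=0)^(8) t_k = s_(9) − s_(0) = -1/20 − (0) = -1/20.

Σ = -1/20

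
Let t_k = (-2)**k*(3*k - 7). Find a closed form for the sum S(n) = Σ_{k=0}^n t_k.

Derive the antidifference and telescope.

Ratio r(k) = 2*(4 - 3*k)/(3*k - 7).
Gosper form: A/B · C(k+1)/C(k) with A=-2, B=1, C=k - 7/3.
Set up (-2)·f(k+1) − (1)·f(k) − (k - 7/3) = 0.
Bound: deg f ≤ 1.
A polynomial solution: f(k) = -(k - 3)/3.
Then R = B(k−1)f/C = -(k - 3)/(3*k - 7), so s_k = R(k)·t_k = (-2)**k*(3 - k).
Verify: (-2)**k*(3*k - 7) matches t_k.
Σ_(k=0)^n t_k = s_(n+1) − s_(0) = ((-2)**(n + 1)*(2 - n)) − (3), i.e. 2*(-2)**n*n - 4*(-2)**n - 3.

S(n) = 2*(-2)**n*n - 4*(-2)**n - 3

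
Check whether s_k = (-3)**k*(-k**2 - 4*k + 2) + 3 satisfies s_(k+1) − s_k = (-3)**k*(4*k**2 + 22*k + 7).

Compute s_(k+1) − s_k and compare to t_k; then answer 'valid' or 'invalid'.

Valid: the claim telescopes to t_k.

s_(k+1) = 3*(-3)**k*(4*k + (k + 1)**2 + 2) + 3
s_(k+1) − s_k = (-3)**k*(4*k**2 + 22*k + 7)
(s_(k+1) − s_k) − t_k = 0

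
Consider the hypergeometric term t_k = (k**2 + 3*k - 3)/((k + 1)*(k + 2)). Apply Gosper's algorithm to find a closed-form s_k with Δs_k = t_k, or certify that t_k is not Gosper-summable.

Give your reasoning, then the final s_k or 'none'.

t_(k+1)/t_k = (k + 1)*(3*k + (k + 1)**2)/((k + 3)*(k**2 + 3*k - 3)).
Factor: A=k + 1; B=k + 3; C=k**2 + 3*k - 3.
Solve (k + 1)·f(k+1) − (k + 2)·f(k) = k**2 + 3*k - 3.
Degrees (1,1,2) ⇒ d ≤ 2.
Solving with deg f ≤ 2: f(k) = k*(k - 4).
Then R = B(k−1)f/C = k*(k - 4)*(k + 2)/(k**2 + 3*k - 3), so s_k = R(k)·t_k = k*(k - 4)/(k + 1).
Δs = (k**2 + 3*k - 3)/(k**2 + 3*k + 2), as required.

s_k = k*(k - 4)/(k + 1)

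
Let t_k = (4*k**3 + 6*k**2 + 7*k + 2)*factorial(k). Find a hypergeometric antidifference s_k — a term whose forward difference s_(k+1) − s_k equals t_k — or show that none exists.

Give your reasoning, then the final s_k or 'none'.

s_k = (4*k**2 - 2*k - 3)*factorial(k)

t_(k+1)/t_k = (4*k**4 + 22*k**3 + 49*k**2 + 50*k + 19)/(4*k**3 + 6*k**2 + 7*k + 2).
So A=k + 1 and B=1, with C=k**3 + 3*k**2/2 + 7*k/4 + 1/2.
Set up (k + 1)·f(k+1) − (1)·f(k) − (k**3 + 3*k**2/2 + 7*k/4 + 1/2) = 0.
deg f ≤ 2 (via 1,0,3).
Match coefficients ⇒ f(k) = (4*k**2 - 2*k - 3)/4.
Get s_k = R·t_k = (4*k**2 - 2*k - 3)*factorial(k) with R(k) = B(k−1)f(k)/C(k) = (4*k**2 - 2*k - 3)/(4*k**3 + 6*k**2 + 7*k + 2).
Δs = (4*k**3 + 6*k**2 + 7*k + 2)*factorial(k), as required.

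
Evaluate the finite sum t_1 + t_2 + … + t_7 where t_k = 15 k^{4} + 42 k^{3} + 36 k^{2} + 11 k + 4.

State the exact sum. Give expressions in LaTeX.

t_(k+1)/t_k = (15*k**4 + 102*k**3 + 252*k**2 + 269*k + 108)/(15*k**4 + 42*k**3 + 36*k**2 + 11*k + 4).
So A=1 and B=1, with C=k**4 + 14*k**3/5 + 12*k**2/5 + 11*k/15 + 4/15.
f must satisfy (1)·f(k+1) − (1)·f(k) = k**4 + 14*k**3/5 + 12*k**2/5 + 11*k/15 + 4/15.
Bound: deg f ≤ 5.
Match coefficients ⇒ f(k) = k*(3*k**4 + 3*k**3 - 4*k**2 - 2*k + 4)/15.
Then R = B(k−1)f/C = k*(3*k**4 + 3*k**3 - 4*k**2 - 2*k + 4)/(15*k**4 + 42*k**3 + 36*k**2 + 11*k + 4), so s_k = R(k)·t_k = k*(3*k**4 + 3*k**3 - 4*k**2 - 2*k + 4).
Verify: 15*k**4 + 42*k**3 + 36*k**2 + 11*k + 4 matches t_k.
Σ_(k=1)^(7) t_k = s_(8) − s_(1) = 108448 − (4) = 108444.

Σ = 108444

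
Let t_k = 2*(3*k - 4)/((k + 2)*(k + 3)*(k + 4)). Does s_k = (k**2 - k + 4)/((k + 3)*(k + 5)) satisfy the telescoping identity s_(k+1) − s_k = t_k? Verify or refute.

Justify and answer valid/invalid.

s_(k+1) = (-k + (k + 1)**2 + 3)/((k + 4)*(k + 6))
s_(k+1) − s_k = (9*k**2 + 31*k - 36)/(k**4 + 18*k**3 + 119*k**2 + 342*k + 360)
(s_(k+1) − s_k) − t_k = 3*(k**3 - 3*k**2 - 22*k + 56)/(k**5 + 20*k**4 + 155*k**3 + 580*k**2 + 1044*k + 720)

Invalid: residual 3*(k**3 - 3*k**2 - 22*k + 56)/(k**5 + 20*k**4 + 155*k**3 + 580*k**2 + 1044*k + 720) ≠ 0.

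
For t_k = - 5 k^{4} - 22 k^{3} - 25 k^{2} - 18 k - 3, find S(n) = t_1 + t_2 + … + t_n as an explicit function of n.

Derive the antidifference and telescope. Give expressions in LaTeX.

Ratio r(k) = (5*k**4 + 42*k**3 + 121*k**2 + 154*k + 73)/(5*k**4 + 22*k**3 + 25*k**2 + 18*k + 3).
Gosper form: A/B · C(k+1)/C(k) with A=1, B=1, C=k**4 + 22*k**3/5 + 5*k**2 + 18*k/5 + 3/5.
f must satisfy (1)·f(k+1) − (1)·f(k) = k**4 + 22*k**3/5 + 5*k**2 + 18*k/5 + 3/5.
d = 5 from the (0,0,4) case.
Solving with deg f ≤ 5: f(k) = k*(k**4 + 3*k**3 - k**2 + 2*k - 2)/5.
Get s_k = R·t_k = k*(-k**4 - 3*k**3 + k**2 - 2*k + 2) with R(k) = B(k−1)f(k)/C(k) = k*(k**4 + 3*k**3 - k**2 + 2*k - 2)/(5*k**4 + 22*k**3 + 25*k**2 + 18*k + 3).
Verify: -5*k**4 - 22*k**3 - 25*k**2 - 18*k - 3 matches t_k.
Σ_(k=1)^n t_k = s_(n+1) − s_(1) = (-n**5 - 8*n**4 - 21*n**3 - 27*n**2 - 16*n - 3) − (-3), i.e. n*(-n**4 - 8*n**3 - 21*n**2 - 27*n - 16).

S(n) = n \left(- n^{4} - 8 n^{3} - 21 n^{2} - 27 n - 16\right)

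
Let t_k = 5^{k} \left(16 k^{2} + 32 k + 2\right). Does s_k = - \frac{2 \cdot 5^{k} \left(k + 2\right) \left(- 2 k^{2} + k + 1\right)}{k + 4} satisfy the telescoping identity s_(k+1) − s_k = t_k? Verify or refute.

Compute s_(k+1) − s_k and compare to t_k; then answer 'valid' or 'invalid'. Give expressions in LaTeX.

Invalid: residual \frac{5^{k} \left(- 32 k^{3} - 184 k^{2} - 264 k - 20\right)}{k^{2} + 9 k + 20} ≠ 0.

s_(k+1) = 10*5**k*k*(2*k**2 + 9*k + 9)/(k + 5)
s_(k+1) − s_k = 5**k*(16*k**4 + 144*k**3 + 426*k**2 + 394*k + 20)/(k**2 + 9*k + 20)
(s_(k+1) − s_k) − t_k = 5**k*(-32*k**3 - 184*k**2 - 264*k - 20)/(k**2 + 9*k + 20)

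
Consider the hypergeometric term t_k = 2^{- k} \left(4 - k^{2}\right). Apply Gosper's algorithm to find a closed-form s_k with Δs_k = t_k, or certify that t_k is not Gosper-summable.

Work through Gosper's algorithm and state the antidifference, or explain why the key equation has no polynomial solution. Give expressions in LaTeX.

r(k) = ((k + 1)**2 - 4)/(2*(k**2 - 4)) after simplifying.
A = 1/2, B = 1, C = k**2 - 4.
Key eq: (1/2)·f(k+1) = (1)·f(k) + (k**2 - 4).
deg f ≤ 2 (via 0,0,2).
Solving with deg f ≤ 2: f(k) = -2*(k**2 + 2*k - 1).
Get s_k = R·t_k = 2**(1 - k)*(k**2 + 2*k - 1) with R(k) = B(k−1)f(k)/C(k) = -2*(k**2 + 2*k - 1)/((k - 2)*(k + 2)).
Check: Δs_k = (4 - k**2)/2**k. ✓

s_k = 2^{1 - k} \left(k^{2} + 2 k - 1\right)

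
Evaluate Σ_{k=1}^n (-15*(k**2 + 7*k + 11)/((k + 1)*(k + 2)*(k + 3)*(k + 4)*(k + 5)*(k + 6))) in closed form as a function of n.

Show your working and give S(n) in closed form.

The ratio is (k + 1)*(7*k + (k + 1)**2 + 18)/((k + 7)*(k**2 + 7*k + 11)).
So A=k + 1 and B=k + 7, with C=k**2 + 7*k + 11.
Solve (k + 1)·f(k+1) − (k + 6)·f(k) = k**2 + 7*k + 11.
d = 5 from the (1,1,2) case.
Solving with deg f ≤ 5: f(k) = k*(k + 2)*(k + 4)*(k**2 + 9*k + 23)/45.
So s_k = (B(k−1)f/C)·t_k = (k*(k + 2)*(k + 4)*(k + 6)*(k**2 + 9*k + 23)/(45*(k**2 + 7*k + 11)))·t_k = k*(-k**2 - 9*k - 23)/(3*(k**3 + 9*k**2 + 23*k + 15)).
Verify: 15*(-k**2 - 7*k - 11)/(k**6 + 21*k**5 + 175*k**4 + 735*k**3 + 1624*k**2 + 1764*k + 720) matches t_k.
Evaluate: s_(n+1) = (-n**3 - 12*n**2 - 44*n - 33)/(3*(n**3 + 12*n**2 + 44*n + 48)); subtract s_(1) = -11/48 ⇒ S(n) = 5*n*(-n**2 - 12*n - 44)/(48*(n**3 + 12*n**2 + 44*n + 48)).

S(n) = 5*n*(-n**2 - 12*n - 44)/(48*(n**3 + 12*n**2 + 44*n + 48))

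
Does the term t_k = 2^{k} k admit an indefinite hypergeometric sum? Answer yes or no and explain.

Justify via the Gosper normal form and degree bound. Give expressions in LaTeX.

Step 1: r(k) = 2 + 2/k.
A = 2, B = 1, C = k.
Set up (2)·f(k+1) − (1)·f(k) − (k) = 0.
Degrees (0,0,1) ⇒ d ≤ 1.
Coefficient equations give f(k) = k - 2.
So s_k = (B(k−1)f/C)·t_k = ((k - 2)/k)·t_k = 2**k*(k - 2).
s_(k+1) − s_k = 2**k*k = t_k.

Yes. s_k = 2^{k} \left(k - 2\right).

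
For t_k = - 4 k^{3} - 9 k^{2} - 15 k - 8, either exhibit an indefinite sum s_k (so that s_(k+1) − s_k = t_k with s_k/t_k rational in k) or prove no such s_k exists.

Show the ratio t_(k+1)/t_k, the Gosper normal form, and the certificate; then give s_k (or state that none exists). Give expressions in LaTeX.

s_k = k \left(- k^{3} - k^{2} - 4 k - 2\right)

The ratio is (4*k**3 + 21*k**2 + 45*k + 36)/(4*k**3 + 9*k**2 + 15*k + 8).
Normal form (A,B,C) = (1, 1, k**3 + 9*k**2/4 + 15*k/4 + 2).
Need (1)·f(k+1) − (1)·f(k) = k**3 + 9*k**2/4 + 15*k/4 + 2.
deg f ≤ 4 (via 0,0,3).
A polynomial solution: f(k) = k*(k**3 + k**2 + 4*k + 2)/4.
R(k) = B(k−1)·f(k)/C(k) = k*(k**3 + k**2 + 4*k + 2)/(4*k**3 + 9*k**2 + 15*k + 8); s_k = R·t_k = k*(-k**3 - k**2 - 4*k - 2).
Verify: -4*k**3 - 9*k**2 - 15*k - 8 matches t_k.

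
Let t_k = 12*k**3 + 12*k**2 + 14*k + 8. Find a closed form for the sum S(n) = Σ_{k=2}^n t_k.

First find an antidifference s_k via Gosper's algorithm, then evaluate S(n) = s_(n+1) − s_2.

S(n) = 3*n**4 + 10*n**3 + 16*n**2 + 17*n - 46

t_(k+1)/t_k = (6*k**3 + 24*k**2 + 37*k + 23)/(6*k**3 + 6*k**2 + 7*k + 4).
So A=1 and B=1, with C=k**3 + k**2 + 7*k/6 + 2/3.
Solve (1)·f(k+1) − (1)·f(k) = k**3 + k**2 + 7*k/6 + 2/3.
Bound: deg f ≤ 4.
Coefficient equations give f(k) = k*(3*k**3 - 2*k**2 + 4*k + 3)/12.
R(k) = B(k−1)·f(k)/C(k) = k*(3*k**3 - 2*k**2 + 4*k + 3)/(2*(6*k**3 + 6*k**2 + 7*k + 4)); s_k = R·t_k = k*(3*k**3 - 2*k**2 + 4*k + 3).
s_(k+1) − s_k = 12*k**3 + 12*k**2 + 14*k + 8 = t_k.
Telescope: S(n) = s_(n+1) − s_(2) = 3*n**4 + 10*n**3 + 16*n**2 + 17*n + 8 − (54) = 3*n**4 + 10*n**3 + 16*n**2 + 17*n - 46.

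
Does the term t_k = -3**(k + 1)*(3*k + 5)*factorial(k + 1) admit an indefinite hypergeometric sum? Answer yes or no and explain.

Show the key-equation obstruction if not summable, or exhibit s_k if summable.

t_(k+1)/t_k = 3*(k + 2)*(3*k + 8)/(3*k + 5).
A = 3*k + 6, B = 1, C = k + 5/3.
f must satisfy (3*k + 6)·f(k+1) − (1)·f(k) = k + 5/3.
d = 0 from the (1,0,1) case.
Coefficient equations give f(k) = 1/3.
Get s_k = R·t_k = -3**(k + 1)*factorial(k + 1) with R(k) = B(k−1)f(k)/C(k) = 1/(3*k + 5).
Verify: -3**(k + 1)*(3*k + 5)*factorial(k + 1) matches t_k.

Yes. s_k = -3**(k + 1)*factorial(k + 1).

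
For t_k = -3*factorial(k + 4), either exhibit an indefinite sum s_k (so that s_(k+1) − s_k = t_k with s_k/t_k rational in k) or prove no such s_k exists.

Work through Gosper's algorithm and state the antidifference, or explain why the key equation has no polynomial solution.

none — t_k is not Gosper-summable

Step 1: r(k) = k + 5.
Factor: A=k + 5; B=1; C=1.
Key eq: (k + 5)·f(k+1) = (1)·f(k) + (1).
Bound: deg f ≤ -1.
deg f ≤ -1 is impossible — no certificate.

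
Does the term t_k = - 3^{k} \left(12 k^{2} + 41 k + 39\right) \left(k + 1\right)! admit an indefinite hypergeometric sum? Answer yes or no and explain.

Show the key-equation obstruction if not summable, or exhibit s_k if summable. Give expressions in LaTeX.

Yes. s_k = - 3^{k} \left(4 k + 3\right) \left(k + 1\right)!.

Compute t_(k+1)/t_k: get 3*(12*k**3 + 89*k**2 + 222*k + 184)/(12*k**2 + 41*k + 39).
A = 3*k + 6, B = 1, C = k**2 + 41*k/12 + 13/4.
Set up (3*k + 6)·f(k+1) − (1)·f(k) − (k**2 + 41*k/12 + 13/4) = 0.
Bound: deg f ≤ 1.
Match coefficients ⇒ f(k) = (4*k + 3)/12.
So s_k = (B(k−1)f/C)·t_k = ((4*k + 3)/(12*k**2 + 41*k + 39))·t_k = -3**k*(4*k + 3)*factorial(k + 1).
s_(k+1) − s_k = -3**k*(12*k**2 + 41*k + 39)*factorial(k + 1) = t_k.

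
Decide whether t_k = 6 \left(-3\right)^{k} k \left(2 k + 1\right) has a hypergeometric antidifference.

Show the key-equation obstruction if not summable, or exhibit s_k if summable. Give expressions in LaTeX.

Step 1: r(k) = -3*(k + 1)*(2*k + 3)/(k*(2*k + 1)).
Factor: A=-3; B=1; C=k**2 + k/2.
Set up (-3)·f(k+1) − (1)·f(k) − (k**2 + k/2) = 0.
Degrees (0,0,2) ⇒ d ≤ 2.
Coefficient equations give f(k) = -k*(k - 1)/4.
Then R = B(k−1)f/C = -(k - 1)/(2*(2*k + 1)), so s_k = R(k)·t_k = 3*(-3)**k*k*(1 - k).
Δs = 6*(-3)**k*k*(2*k + 1), as required.

Yes. s_k = 3 \left(-3\right)^{k} k \left(1 - k\right).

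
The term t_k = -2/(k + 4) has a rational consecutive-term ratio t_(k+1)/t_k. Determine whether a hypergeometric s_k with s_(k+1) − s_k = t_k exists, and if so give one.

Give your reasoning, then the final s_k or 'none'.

none — t_k is not Gosper-summable

r(k) = (k + 4)/(k + 5) after simplifying.
Factor: A=k + 4; B=k + 5; C=1.
f must satisfy (k + 4)·f(k+1) − (k + 4)·f(k) = 1.
d = 0 from the (1,1,0) case.
f = c0 ⇒ A·f(k+1) − B(k−1)·f(k) − C = -1. The system {-1 = 0} is inconsistent; no antidifference.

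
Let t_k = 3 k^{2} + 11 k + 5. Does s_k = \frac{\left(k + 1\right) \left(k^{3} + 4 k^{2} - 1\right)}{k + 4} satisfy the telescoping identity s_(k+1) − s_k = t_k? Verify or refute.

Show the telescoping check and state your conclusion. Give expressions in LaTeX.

Invalid: residual \frac{3 \left(- 2 k^{3} - 19 k^{2} - 49 k - 21\right)}{k^{2} + 9 k + 20} ≠ 0.

s_(k+1) = (k + 2)*((k + 1)**3 + 4*(k + 1)**2 - 1)/(k + 5)
s_(k+1) − s_k = (3*k**4 + 32*k**3 + 107*k**2 + 118*k + 37)/(k**2 + 9*k + 20)
(s_(k+1) − s_k) − t_k = 3*(-2*k**3 - 19*k**2 - 49*k - 21)/(k**2 + 9*k + 20)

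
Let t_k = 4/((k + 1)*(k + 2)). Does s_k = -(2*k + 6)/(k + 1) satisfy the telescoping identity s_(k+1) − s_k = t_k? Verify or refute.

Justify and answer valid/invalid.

s_(k+1) = 2*(-k - 4)/(k + 2)
s_(k+1) − s_k = 4/(k**2 + 3*k + 2)
(s_(k+1) − s_k) − t_k = 0

Valid: the claim telescopes to t_k.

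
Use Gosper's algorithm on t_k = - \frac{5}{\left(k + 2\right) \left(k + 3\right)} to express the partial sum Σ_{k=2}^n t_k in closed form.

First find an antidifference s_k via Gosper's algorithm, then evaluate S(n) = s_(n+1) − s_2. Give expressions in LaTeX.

Step 1: r(k) = (k + 2)/(k + 4).
So A=k + 2 and B=k + 4, with C=1.
Key eq: (k + 2)·f(k+1) = (k + 3)·f(k) + (1).
From deg A=1, deg B=1, deg C=0: d=1.
A polynomial solution: f(k) = k/2.
Certificate R = B(k−1)f/C = k*(k + 3)/2 gives s_k = -5*k/(2*k + 4).
s_(k+1) − s_k = -5/(k**2 + 5*k + 6) = t_k.
s_(n+1) = 5*(-n - 1)/(2*(n + 3)) and s_(2) = -5/4, so S(n) = 5*(1 - n)/(4*(n + 3)).

S(n) = \frac{5 \left(1 - n\right)}{4 \left(n + 3\right)}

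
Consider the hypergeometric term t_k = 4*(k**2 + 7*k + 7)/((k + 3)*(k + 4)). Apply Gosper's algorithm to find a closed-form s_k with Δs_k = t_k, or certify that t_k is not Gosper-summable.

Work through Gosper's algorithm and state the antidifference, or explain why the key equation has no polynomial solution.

r(k) = (k + 3)*(7*k + (k + 1)**2 + 14)/((k + 5)*(k**2 + 7*k + 7)) after simplifying.
Take A(k)=k + 3, B(k)=k + 5, C(k)=k**2 + 7*k + 7.
Key eq: (k + 3)·f(k+1) = (k + 4)·f(k) + (k**2 + 7*k + 7).
Bound: deg f ≤ 2.
Solve for f: f(k) = k*(3*k + 4)/3 (degree 2 ≤ 2).
R(k) = B(k−1)·f(k)/C(k) = k*(k + 4)*(3*k + 4)/(3*(k**2 + 7*k + 7)); s_k = R·t_k = 4*k*(3*k + 4)/(3*(k + 3)).
Verify: 4*(k**2 + 7*k + 7)/(k**2 + 7*k + 12) matches t_k.

s_k = 4*k*(3*k + 4)/(3*(k + 3))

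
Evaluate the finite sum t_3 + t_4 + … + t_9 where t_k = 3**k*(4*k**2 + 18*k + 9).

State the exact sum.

Step 1: r(k) = 3*(4*k**2 + 26*k + 31)/(4*k**2 + 18*k + 9).
Take A(k)=3, B(k)=1, C(k)=k**2 + 9*k/2 + 9/4.
Key eq: (3)·f(k+1) = (1)·f(k) + (k**2 + 9*k/2 + 9/4).
Bound: deg f ≤ 2.
Coefficient equations give f(k) = (2*k**2 + 3*k - 3)/4.
Certificate R = B(k−1)f/C = (2*k**2 + 3*k - 3)/(4*k**2 + 18*k + 9) gives s_k = 3**k*(2*k**2 + 3*k - 3).
Δs = 3**k*(4*k**2 + 18*k + 9), as required.
Sum = s_(10) − s_(3); s_(10) = 13404123, s_(3) = 648 ⇒ 13403475.

Σ = 13403475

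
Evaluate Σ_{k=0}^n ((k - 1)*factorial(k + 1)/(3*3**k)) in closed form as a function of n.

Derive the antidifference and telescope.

r(k) = k*(k + 2)/(3*(k - 1)) after simplifying.
Gosper form: A/B · C(k+1)/C(k) with A=k/3 + 2/3, B=1, C=k - 1.
Solve (k/3 + 2/3)·f(k+1) − (1)·f(k) = k - 1.
deg f ≤ 0 (via 1,0,1).
Coefficient equations give f(k) = 3.
R(k) = B(k−1)·f(k)/C(k) = 3/(k - 1); s_k = R·t_k = factorial(k + 1)/3**k.
Δs = (k - 1)*factorial(k + 1)/(3*3**k), as required.
Evaluate: s_(n+1) = 3**(-n - 1)*factorial(n + 2); subtract s_(0) = 1 ⇒ S(n) = -1 + factorial(n + 2)/(3*3**n).

S(n) = -1 + factorial(n + 2)/(3*3**n)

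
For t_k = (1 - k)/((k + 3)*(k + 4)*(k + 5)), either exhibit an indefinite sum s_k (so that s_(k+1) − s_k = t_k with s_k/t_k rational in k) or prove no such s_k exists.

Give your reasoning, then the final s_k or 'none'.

s_k = k*(5 - k)/(12*(k + 3)*(k + 4))

Ratio r(k) = k*(k + 3)/((k - 1)*(k + 6)).
Gosper form: A/B · C(k+1)/C(k) with A=k + 3, B=k + 6, C=k - 1.
Solve (k + 3)·f(k+1) − (k + 5)·f(k) = k - 1.
deg f ≤ 2 (via 1,1,1).
A polynomial solution: f(k) = k*(k - 5)/12.
Certificate R = B(k−1)f/C = k*(k - 5)*(k + 5)/(12*(k - 1)) gives s_k = k*(5 - k)/(12*(k + 3)*(k + 4)).
s_(k+1) − s_k = (1 - k)/(k**3 + 12*k**2 + 47*k + 60) = t_k.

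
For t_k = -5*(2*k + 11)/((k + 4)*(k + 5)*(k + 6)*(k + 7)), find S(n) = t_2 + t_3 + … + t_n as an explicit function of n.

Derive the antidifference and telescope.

Compute t_(k+1)/t_k: get (k + 4)*(2*k + 13)/((k + 8)*(2*k + 11)).
Take A(k)=k + 4, B(k)=k + 8, C(k)=k + 11/2.
f must satisfy (k + 4)·f(k+1) − (k + 7)·f(k) = k + 11/2.
Degrees (1,1,1) ⇒ d ≤ 3.
A polynomial solution: f(k) = k*(k + 5)*(k + 10)/48.
R(k) = B(k−1)·f(k)/C(k) = k*(k + 5)*(k + 7)*(k + 10)/(24*(2*k + 11)); s_k = R·t_k = 5*k*(-k - 10)/(24*(k**2 + 10*k + 24)).
s_(k+1) − s_k = 5*(-2*k - 11)/(k**4 + 22*k**3 + 179*k**2 + 638*k + 840) = t_k.
s_(n+1) = 5*(-n**2 - 12*n - 11)/(24*(n**2 + 12*n + 35)) and s_(2) = -5/48, so S(n) = 5*(-n**2 - 12*n + 13)/(48*(n**2 + 12*n + 35)).

S(n) = 5*(-n**2 - 12*n + 13)/(48*(n**2 + 12*n + 35))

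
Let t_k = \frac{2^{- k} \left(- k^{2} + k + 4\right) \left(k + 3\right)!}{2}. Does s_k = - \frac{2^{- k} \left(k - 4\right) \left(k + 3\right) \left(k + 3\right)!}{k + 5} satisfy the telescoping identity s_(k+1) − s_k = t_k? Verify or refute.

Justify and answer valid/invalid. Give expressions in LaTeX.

s_(k+1) = -(k - 3)*(k + 4)*factorial(k + 4)/(2*2**k*(k + 6))
s_(k+1) − s_k = -(k**4 + 8*k**3 + 7*k**2 - 52*k - 96)*factorial(k + 3)/(2*2**k*(k + 5)*(k + 6))
(s_(k+1) − s_k) − t_k = (k**3 + 4*k**2 - 11*k - 12)*factorial(k + 3)/(2**k*(k + 5)*(k + 6))

Invalid: residual \frac{2^{- k} \left(k^{3} + 4 k^{2} - 11 k - 12\right) \left(k + 3\right)!}{\left(k + 5\right) \left(k + 6\right)} ≠ 0.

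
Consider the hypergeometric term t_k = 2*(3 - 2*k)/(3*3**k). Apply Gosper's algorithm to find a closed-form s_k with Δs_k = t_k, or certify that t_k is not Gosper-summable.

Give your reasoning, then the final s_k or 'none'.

r(k) = (2*k - 1)/(3*(2*k - 3)) after simplifying.
Gosper form: A/B · C(k+1)/C(k) with A=1/3, B=1, C=k - 3/2.
Solve (1/3)·f(k+1) − (1)·f(k) = k - 3/2.
deg f ≤ 1 (via 0,0,1).
Coefficient equations give f(k) = -3*(k - 1)/2.
R(k) = B(k−1)·f(k)/C(k) = -3*(k - 1)/(2*k - 3); s_k = R·t_k = 2*(k - 1)/3**k.
s_(k+1) − s_k = 2*(3 - 2*k)/(3*3**k) = t_k.

s_k = 2*(k - 1)/3**k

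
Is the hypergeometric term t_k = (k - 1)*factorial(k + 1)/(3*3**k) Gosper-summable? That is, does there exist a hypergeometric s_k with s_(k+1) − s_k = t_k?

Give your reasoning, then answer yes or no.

Step 1: r(k) = k*(k + 2)/(3*(k - 1)).
So A=k/3 + 2/3 and B=1, with C=k - 1.
f must satisfy (k/3 + 2/3)·f(k+1) − (1)·f(k) = k - 1.
From deg A=1, deg B=0, deg C=1: d=0.
A polynomial solution: f(k) = 3.
So s_k = (B(k−1)f/C)·t_k = (3/(k - 1))·t_k = factorial(k + 1)/3**k.
s_(k+1) − s_k = (k - 1)*factorial(k + 1)/(3*3**k) = t_k.

Yes. s_k = factorial(k + 1)/3**k.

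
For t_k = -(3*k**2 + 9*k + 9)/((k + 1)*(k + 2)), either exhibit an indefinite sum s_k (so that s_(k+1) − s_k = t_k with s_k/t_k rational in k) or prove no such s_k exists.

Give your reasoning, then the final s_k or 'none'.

s_k = -3*k*(k + 2)/(k + 1)

Ratio r(k) = (k + 1)*(3*k + (k + 1)**2 + 6)/((k + 3)*(k**2 + 3*k + 3)).
Factor: A=k + 1; B=k + 3; C=k**2 + 3*k + 3.
Set up (k + 1)·f(k+1) − (k + 2)·f(k) − (k**2 + 3*k + 3) = 0.
d = 2 from the (1,1,2) case.
Solve for f: f(k) = k*(k + 2) (degree 2 ≤ 2).
So s_k = (B(k−1)f/C)·t_k = (k*(k + 2)**2/(k**2 + 3*k + 3))·t_k = -3*k*(k + 2)/(k + 1).
Δs = 3*(-k**2 - 3*k - 3)/(k**2 + 3*k + 2), as required.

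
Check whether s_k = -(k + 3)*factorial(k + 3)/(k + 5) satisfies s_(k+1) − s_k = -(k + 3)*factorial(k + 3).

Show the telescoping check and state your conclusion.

Invalid: residual 2*(k**2 + 8*k + 14)*factorial(k + 3)/((k + 5)*(k + 6)) ≠ 0.

s_(k+1) = -(k + 4)*factorial(k + 4)/(k + 6)
s_(k+1) − s_k = -(k**3 + 12*k**2 + 47*k + 62)*factorial(k + 3)/((k + 5)*(k + 6))
(s_(k+1) − s_k) − t_k = 2*(k**2 + 8*k + 14)*factorial(k + 3)/((k + 5)*(k + 6))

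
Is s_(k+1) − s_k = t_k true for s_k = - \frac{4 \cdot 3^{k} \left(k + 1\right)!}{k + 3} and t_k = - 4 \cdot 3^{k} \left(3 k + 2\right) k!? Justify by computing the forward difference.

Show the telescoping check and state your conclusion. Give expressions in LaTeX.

s_(k+1) = -12*3**k*factorial(k + 2)/(k + 4)
s_(k+1) − s_k = -4*3**k*(3*k**2 + 14*k + 14)*factorial(k + 1)/((k + 3)*(k + 4))
(s_(k+1) − s_k) − t_k = 8*3**k*(3*k**2 + 11*k + 5)*factorial(k)/((k + 3)*(k + 4))

Invalid: residual \frac{8 \cdot 3^{k} \left(3 k^{2} + 11 k + 5\right) k!}{\left(k + 3\right) \left(k + 4\right)} ≠ 0.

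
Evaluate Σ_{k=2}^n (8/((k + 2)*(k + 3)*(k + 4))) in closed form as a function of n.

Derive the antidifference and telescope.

r(k) = (k + 2)/(k + 5) after simplifying.
Factor: A=k + 2; B=k + 5; C=1.
Key eq: (k + 2)·f(k+1) = (k + 4)·f(k) + (1).
Bound: deg f ≤ 2.
Match coefficients ⇒ f(k) = k*(k + 5)/12.
R(k) = B(k−1)·f(k)/C(k) = k*(k + 4)*(k + 5)/12; s_k = R·t_k = 2*k*(k + 5)/(3*(k + 2)*(k + 3)).
Δs = 8/(k**3 + 9*k**2 + 26*k + 24), as required.
Telescope: S(n) = s_(n+1) − s_(2) = 2*(n**2 + 7*n + 6)/(3*(n**2 + 7*n + 12)) − (7/15) = (n**2 + 7*n - 8)/(5*(n**2 + 7*n + 12)).

S(n) = (n**2 + 7*n - 8)/(5*(n**2 + 7*n + 12))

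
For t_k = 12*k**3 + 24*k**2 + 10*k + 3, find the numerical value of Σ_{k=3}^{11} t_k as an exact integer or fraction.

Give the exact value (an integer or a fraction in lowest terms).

Compute t_(k+1)/t_k: get (12*k**3 + 60*k**2 + 94*k + 49)/(12*k**3 + 24*k**2 + 10*k + 3).
Gosper form: A/B · C(k+1)/C(k) with A=1, B=1, C=k**3 + 2*k**2 + 5*k/6 + 1/4.
Solve (1)·f(k+1) − (1)·f(k) = k**3 + 2*k**2 + 5*k/6 + 1/4.
deg f ≤ 4 (via 0,0,3).
Match coefficients ⇒ f(k) = k*(3*k**3 + 2*k**2 - 4*k + 2)/12.
Get s_k = R·t_k = k*(3*k**3 + 2*k**2 - 4*k + 2) with R(k) = B(k−1)f(k)/C(k) = k*(3*k**3 + 2*k**2 - 4*k + 2)/(12*k**3 + 24*k**2 + 10*k + 3).
s_(k+1) − s_k = 12*k**3 + 24*k**2 + 10*k + 3 = t_k.
Sum = s_(12) − s_(3); s_(12) = 65112, s_(3) = 267 ⇒ 64845.

Σ = 64845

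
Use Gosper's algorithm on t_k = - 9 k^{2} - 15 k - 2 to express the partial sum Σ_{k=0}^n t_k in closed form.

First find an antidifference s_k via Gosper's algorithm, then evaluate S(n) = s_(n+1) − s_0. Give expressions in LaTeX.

S(n) = - 3 n^{3} - 12 n^{2} - 11 n - 2

Step 1: r(k) = (9*k**2 + 33*k + 26)/(9*k**2 + 15*k + 2).
Take A(k)=1, B(k)=1, C(k)=k**2 + 5*k/3 + 2/9.
f must satisfy (1)·f(k+1) − (1)·f(k) = k**2 + 5*k/3 + 2/9.
Bound: deg f ≤ 3.
Solve for f: f(k) = k*(3*k**2 + 3*k - 4)/9 (degree 3 ≤ 3).
R(k) = B(k−1)·f(k)/C(k) = k*(3*k**2 + 3*k - 4)/(9*k**2 + 15*k + 2); s_k = R·t_k = k*(-3*k**2 - 3*k + 4).
Δs = -9*k**2 - 15*k - 2, as required.
Σ_(k=0)^n t_k = s_(n+1) − s_(0) = (-3*n**3 - 12*n**2 - 11*n - 2) − (0), i.e. -3*n**3 - 12*n**2 - 11*n - 2.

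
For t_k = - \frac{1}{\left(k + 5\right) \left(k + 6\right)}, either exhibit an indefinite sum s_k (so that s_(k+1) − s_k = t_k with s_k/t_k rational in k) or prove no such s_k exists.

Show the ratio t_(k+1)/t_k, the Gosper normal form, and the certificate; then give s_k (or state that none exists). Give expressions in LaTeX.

s_k = - \frac{k}{5 k + 25}

The ratio is (k + 5)/(k + 7).
So A=k + 5 and B=k + 7, with C=1.
Set up (k + 5)·f(k+1) − (k + 6)·f(k) − (1) = 0.
From deg A=1, deg B=1, deg C=0: d=1.
Coefficient equations give f(k) = k/5.
So s_k = (B(k−1)f/C)·t_k = (k*(k + 6)/5)·t_k = -k/(5*k + 25).
Check: Δs_k = -1/(k**2 + 11*k + 30). ✓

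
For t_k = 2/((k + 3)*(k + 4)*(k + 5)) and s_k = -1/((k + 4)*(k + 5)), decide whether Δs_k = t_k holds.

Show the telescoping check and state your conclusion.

Invalid: residual -6/(k**4 + 18*k**3 + 119*k**2 + 342*k + 360) ≠ 0.

s_(k+1) = -1/((k + 5)*(k + 6))
s_(k+1) − s_k = 2/(k**3 + 15*k**2 + 74*k + 120)
(s_(k+1) − s_k) − t_k = -6/(k**4 + 18*k**3 + 119*k**2 + 342*k + 360)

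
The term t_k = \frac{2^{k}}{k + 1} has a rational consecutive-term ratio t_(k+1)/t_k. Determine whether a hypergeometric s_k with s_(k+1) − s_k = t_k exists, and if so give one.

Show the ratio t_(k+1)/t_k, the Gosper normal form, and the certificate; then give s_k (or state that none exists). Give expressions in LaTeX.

no hypergeometric antidifference exists

t_(k+1)/t_k = 2*(k + 1)/(k + 2).
Take A(k)=2*k + 2, B(k)=k + 2, C(k)=1.
f must satisfy (2*k + 2)·f(k+1) − (k + 1)·f(k) = 1.
Bound: deg f ≤ -1.
d = -1 < 0 ⇒ no nonzero polynomial f; not summable.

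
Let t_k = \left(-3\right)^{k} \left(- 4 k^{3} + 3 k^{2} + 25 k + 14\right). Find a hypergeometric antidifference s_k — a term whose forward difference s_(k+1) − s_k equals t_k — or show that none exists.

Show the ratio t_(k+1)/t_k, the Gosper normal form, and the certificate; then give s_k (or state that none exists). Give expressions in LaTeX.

s_k = \left(-3\right)^{k} \left(k^{3} - 3 k^{2} - 4 k + 1\right)

The ratio is 3*(-4*k**3 - 9*k**2 + 19*k + 38)/(4*k**3 - 3*k**2 - 25*k - 14).
Factor: A=-3; B=1; C=k**3 - 3*k**2/4 - 25*k/4 - 7/2.
Need (-3)·f(k+1) − (1)·f(k) = k**3 - 3*k**2/4 - 25*k/4 - 7/2.
From deg A=0, deg B=0, deg C=3: d=3.
Match coefficients ⇒ f(k) = -(k**3 - 3*k**2 - 4*k + 1)/4.
Get s_k = R·t_k = (-3)**k*(k**3 - 3*k**2 - 4*k + 1) with R(k) = B(k−1)f(k)/C(k) = -(k**3 - 3*k**2 - 4*k + 1)/(4*k**3 - 3*k**2 - 25*k - 14).
s_(k+1) − s_k = (-3)**k*(-4*k**3 + 3*k**2 + 25*k + 14) = t_k.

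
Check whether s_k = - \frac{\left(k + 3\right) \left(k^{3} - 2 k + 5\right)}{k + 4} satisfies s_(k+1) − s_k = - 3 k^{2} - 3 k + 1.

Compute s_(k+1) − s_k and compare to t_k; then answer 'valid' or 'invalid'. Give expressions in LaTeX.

s_(k+1) = -(k + 4)*(-2*k + (k + 1)**3 + 3)/(k + 5)
s_(k+1) − s_k = (-3*k**4 - 28*k**3 - 71*k**2 - 38*k + 11)/(k**2 + 9*k + 20)
(s_(k+1) − s_k) − t_k = (2*k**3 + 15*k**2 + 13*k - 9)/(k**2 + 9*k + 20)

Invalid: residual \frac{2 k^{3} + 15 k^{2} + 13 k - 9}{k^{2} + 9 k + 20} ≠ 0.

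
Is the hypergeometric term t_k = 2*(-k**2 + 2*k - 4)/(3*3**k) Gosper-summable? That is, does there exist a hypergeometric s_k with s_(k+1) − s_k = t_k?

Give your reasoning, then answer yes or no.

Ratio r(k) = (k**2 + 3)/(3*(k**2 - 2*k + 4)).
Normal form (A,B,C) = (1/3, 1, k**2 - 2*k + 4).
Need (1/3)·f(k+1) − (1)·f(k) = k**2 - 2*k + 4.
Bound: deg f ≤ 2.
A polynomial solution: f(k) = -3*(k**2 - k + 4)/2.
Then R = B(k−1)f/C = -3*(k**2 - k + 4)/(2*(k**2 - 2*k + 4)), so s_k = R(k)·t_k = (k**2 - k + 4)/3**k.
Verify: 2*(-k**2 + 2*k - 4)/(3*3**k) matches t_k.

Yes. s_k = (k**2 - k + 4)/3**k.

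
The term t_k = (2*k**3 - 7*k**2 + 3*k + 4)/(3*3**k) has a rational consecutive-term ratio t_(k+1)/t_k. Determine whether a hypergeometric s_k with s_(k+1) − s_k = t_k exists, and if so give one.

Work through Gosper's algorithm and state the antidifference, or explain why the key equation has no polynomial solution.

s_k = (-k**3 + 2*k**2 - k - 2)/3**k

Compute t_(k+1)/t_k: get (2*k**3 - k**2 - 5*k + 2)/(3*(2*k**3 - 7*k**2 + 3*k + 4)).
A = 1/3, B = 1, C = k**3 - 7*k**2/2 + 3*k/2 + 2.
Need (1/3)·f(k+1) − (1)·f(k) = k**3 - 7*k**2/2 + 3*k/2 + 2.
deg f ≤ 3 (via 0,0,3).
Solving with deg f ≤ 3: f(k) = -3*(k**3 - 2*k**2 + k + 2)/2.
Get s_k = R·t_k = (-k**3 + 2*k**2 - k - 2)/3**k with R(k) = B(k−1)f(k)/C(k) = -3*(k**3 - 2*k**2 + k + 2)/(2*k**3 - 7*k**2 + 3*k + 4).
Check: Δs_k = (2*k**3 - 7*k**2 + 3*k + 4)/(3*3**k). ✓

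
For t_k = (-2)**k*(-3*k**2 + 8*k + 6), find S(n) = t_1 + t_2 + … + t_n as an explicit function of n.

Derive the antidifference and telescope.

S(n) = -2*(-2)**n*n**2 + 4*(-2)**n*n + 6*(-2)**n - 6

The ratio is 2*(-3*k**2 + 2*k + 11)/(3*k**2 - 8*k - 6).
Normal form (A,B,C) = (-2, 1, k**2 - 8*k/3 - 2).
Set up (-2)·f(k+1) − (1)·f(k) − (k**2 - 8*k/3 - 2) = 0.
Degrees (0,0,2) ⇒ d ≤ 2.
Match coefficients ⇒ f(k) = -k*(k - 4)/3.
So s_k = (B(k−1)f/C)·t_k = (-k*(k - 4)/(3*k**2 - 8*k - 6))·t_k = (-2)**k*k*(k - 4).
s_(k+1) − s_k = (-2)**k*(-3*k**2 + 8*k + 6) = t_k.
Evaluate: s_(n+1) = (-2)**(n + 1)*(n**2 - 2*n - 3); subtract s_(1) = 6 ⇒ S(n) = -2*(-2)**n*n**2 + 4*(-2)**n*n + 6*(-2)**n - 6.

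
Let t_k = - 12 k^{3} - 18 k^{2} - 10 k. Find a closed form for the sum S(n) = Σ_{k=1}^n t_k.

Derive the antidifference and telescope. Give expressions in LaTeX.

t_(k+1)/t_k = (6*k**3 + 27*k**2 + 41*k + 20)/(k*(6*k**2 + 9*k + 5)).
Factor: A=1; B=1; C=k**3 + 3*k**2/2 + 5*k/6.
f must satisfy (1)·f(k+1) − (1)·f(k) = k**3 + 3*k**2/2 + 5*k/6.
deg f ≤ 4 (via 0,0,3).
Match coefficients ⇒ f(k) = k*(k - 1)*(3*k**2 + 3*k + 2)/12.
So s_k = (B(k−1)f/C)·t_k = ((k - 1)*(3*k**2 + 3*k + 2)/(2*(6*k**2 + 9*k + 5)))·t_k = k*(-3*k**3 + k + 2).
Δs = 2*k*(-6*k**2 - 9*k - 5), as required.
Telescope: S(n) = s_(n+1) − s_(1) = n*(-3*n**3 - 12*n**2 - 17*n - 8) − (0) = n*(-3*n**3 - 12*n**2 - 17*n - 8).

S(n) = n \left(- 3 n^{3} - 12 n^{2} - 17 n - 8\right)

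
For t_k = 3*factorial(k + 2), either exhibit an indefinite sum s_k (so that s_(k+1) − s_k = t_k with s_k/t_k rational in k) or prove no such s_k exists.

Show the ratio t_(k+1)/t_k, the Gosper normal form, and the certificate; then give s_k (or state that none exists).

Compute t_(k+1)/t_k: get k + 3.
Normal form (A,B,C) = (k + 3, 1, 1).
Key eq: (k + 3)·f(k+1) = (1)·f(k) + (1).
Bound: deg f ≤ -1.
d = -1 < 0 ⇒ no nonzero polynomial f; not summable.

no hypergeometric antidifference exists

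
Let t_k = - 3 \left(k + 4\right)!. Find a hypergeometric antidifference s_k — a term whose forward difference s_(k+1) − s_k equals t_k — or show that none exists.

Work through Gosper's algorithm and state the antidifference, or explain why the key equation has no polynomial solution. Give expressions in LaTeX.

Ratio r(k) = k + 5.
Gosper form: A/B · C(k+1)/C(k) with A=k + 5, B=1, C=1.
Set up (k + 5)·f(k+1) − (1)·f(k) − (1) = 0.
deg f ≤ -1 (via 1,0,0).
deg f ≤ -1 is impossible — no certificate.

none — t_k is not Gosper-summable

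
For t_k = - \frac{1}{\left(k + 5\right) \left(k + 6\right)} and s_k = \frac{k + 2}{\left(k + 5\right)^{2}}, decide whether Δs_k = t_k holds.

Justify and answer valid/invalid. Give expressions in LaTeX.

Invalid: residual \frac{3 \left(2 k + 11\right)}{k^{4} + 22 k^{3} + 181 k^{2} + 660 k + 900} ≠ 0.

s_(k+1) = (k + 3)/(k + 6)**2
s_(k+1) − s_k = (-k**2 - 5*k + 3)/(k**4 + 22*k**3 + 181*k**2 + 660*k + 900)
(s_(k+1) − s_k) − t_k = 3*(2*k + 11)/(k**4 + 22*k**3 + 181*k**2 + 660*k + 900)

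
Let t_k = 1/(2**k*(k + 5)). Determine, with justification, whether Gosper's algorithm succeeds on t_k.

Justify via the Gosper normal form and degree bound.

The ratio is (k + 5)/(2*(k + 6)).
Factor: A=k/2 + 5/2; B=k + 6; C=1.
Set up (k/2 + 5/2)·f(k+1) − (k + 5)·f(k) − (1) = 0.
Degrees (1,1,0) ⇒ d ≤ -1.
Bound -1 < 0, so the key equation has no polynomial solution.

No — key equation has no polynomial f.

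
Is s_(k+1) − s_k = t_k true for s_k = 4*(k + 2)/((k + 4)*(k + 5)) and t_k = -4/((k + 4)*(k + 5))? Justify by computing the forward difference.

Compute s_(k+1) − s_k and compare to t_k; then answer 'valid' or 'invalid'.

Invalid: residual 24/(k**3 + 15*k**2 + 74*k + 120) ≠ 0.

s_(k+1) = 4*(k + 3)/((k + 5)*(k + 6))
s_(k+1) − s_k = -4*k/(k**3 + 15*k**2 + 74*k + 120)
(s_(k+1) − s_k) − t_k = 24/(k**3 + 15*k**2 + 74*k + 120)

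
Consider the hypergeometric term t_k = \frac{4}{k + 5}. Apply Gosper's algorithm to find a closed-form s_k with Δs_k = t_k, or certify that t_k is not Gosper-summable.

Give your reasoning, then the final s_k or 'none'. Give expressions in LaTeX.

no hypergeometric antidifference exists

The ratio is (k + 5)/(k + 6).
Factor: A=k + 5; B=k + 6; C=1.
Need (k + 5)·f(k+1) − (k + 5)·f(k) = 1.
deg f ≤ 0 (via 1,1,0).
Write f(k) = c0. Then LHS − RHS = -1, requiring -1 = 0: contradictory. No certificate.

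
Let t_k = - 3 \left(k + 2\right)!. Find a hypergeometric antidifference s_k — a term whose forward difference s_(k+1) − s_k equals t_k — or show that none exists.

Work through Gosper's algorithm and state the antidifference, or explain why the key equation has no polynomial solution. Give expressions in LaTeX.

none (Gosper's algorithm certifies no s_k)

r(k) = k + 3 after simplifying.
Normal form (A,B,C) = (k + 3, 1, 1).
f must satisfy (k + 3)·f(k+1) − (1)·f(k) = 1.
Bound: deg f ≤ -1.
deg f ≤ -1 is impossible — no certificate.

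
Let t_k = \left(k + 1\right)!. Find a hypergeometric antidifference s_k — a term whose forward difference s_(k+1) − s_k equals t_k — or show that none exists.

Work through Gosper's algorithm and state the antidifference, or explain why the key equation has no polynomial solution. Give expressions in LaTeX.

The ratio is k + 2.
So A=k + 2 and B=1, with C=1.
f must satisfy (k + 2)·f(k+1) − (1)·f(k) = 1.
From deg A=1, deg B=0, deg C=0: d=-1.
Negative degree bound (-1): no f exists, t_k not Gosper-summable.

none (Gosper's algorithm certifies no s_k)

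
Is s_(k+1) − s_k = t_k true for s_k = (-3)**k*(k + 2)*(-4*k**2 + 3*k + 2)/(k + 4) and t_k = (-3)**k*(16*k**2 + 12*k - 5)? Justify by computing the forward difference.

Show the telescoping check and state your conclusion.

s_(k+1) = (-3)**(k + 1)*(-4*k**3 - 17*k**2 - 14*k + 3)/(k + 5)
s_(k+1) − s_k = (-3)**k*(16*k**4 + 124*k**3 + 263*k**2 + 115*k - 56)/(k**2 + 9*k + 20)
(s_(k+1) − s_k) − t_k = (-3)**k*(-32*k**3 - 160*k**2 - 80*k + 44)/(k**2 + 9*k + 20)

Invalid: residual (-3)**k*(-32*k**3 - 160*k**2 - 80*k + 44)/(k**2 + 9*k + 20) ≠ 0.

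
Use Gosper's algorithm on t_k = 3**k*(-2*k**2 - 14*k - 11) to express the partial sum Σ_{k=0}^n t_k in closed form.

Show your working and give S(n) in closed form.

S(n) = -3*3**n*n**2 - 18*3**n*n - 9*3**n - 2

r(k) = 3*(2*k**2 + 18*k + 27)/(2*k**2 + 14*k + 11) after simplifying.
So A=3 and B=1, with C=k**2 + 7*k + 11/2.
Key eq: (3)·f(k+1) = (1)·f(k) + (k**2 + 7*k + 11/2).
Bound: deg f ≤ 2.
Match coefficients ⇒ f(k) = (k**2 + 4*k - 2)/2.
R(k) = B(k−1)·f(k)/C(k) = (k**2 + 4*k - 2)/(2*k**2 + 14*k + 11); s_k = R·t_k = 3**k*(-k**2 - 4*k + 2).
Δs = 3**k*(-2*k**2 - 14*k - 11), as required.
s_(n+1) = 3**(n + 1)*(-n**2 - 6*n - 3) and s_(0) = 2, so S(n) = -3*3**n*n**2 - 18*3**n*n - 9*3**n - 2.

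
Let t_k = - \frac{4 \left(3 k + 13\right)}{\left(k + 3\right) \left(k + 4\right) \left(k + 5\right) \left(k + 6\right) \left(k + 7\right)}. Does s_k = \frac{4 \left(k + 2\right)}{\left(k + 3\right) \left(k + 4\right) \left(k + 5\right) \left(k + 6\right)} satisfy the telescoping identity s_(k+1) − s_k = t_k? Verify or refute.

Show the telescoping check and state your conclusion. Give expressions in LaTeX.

Invalid: residual \frac{32}{k^{5} + 25 k^{4} + 245 k^{3} + 1175 k^{2} + 2754 k + 2520} ≠ 0.

s_(k+1) = 4*(k + 3)/((k + 4)*(k + 5)*(k + 6)*(k + 7))
s_(k+1) − s_k = 4*(-3*k - 5)/(k**5 + 25*k**4 + 245*k**3 + 1175*k**2 + 2754*k + 2520)
(s_(k+1) − s_k) − t_k = 32/(k**5 + 25*k**4 + 245*k**3 + 1175*k**2 + 2754*k + 2520)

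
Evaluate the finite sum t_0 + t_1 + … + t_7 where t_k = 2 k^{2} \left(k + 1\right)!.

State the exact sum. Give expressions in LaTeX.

Σ = 4354564

Step 1: r(k) = (k + 1)**2*(k + 2)/k**2.
Gosper form: A/B · C(k+1)/C(k) with A=k + 2, B=1, C=k**2.
f must satisfy (k + 2)·f(k+1) − (1)·f(k) = k**2.
From deg A=1, deg B=0, deg C=2: d=1.
A polynomial solution: f(k) = k - 2.
Get s_k = R·t_k = 2*(k - 2)*factorial(k + 1) with R(k) = B(k−1)f(k)/C(k) = (k - 2)/k**2.
Verify: 2*k**2*factorial(k + 1) matches t_k.
Sum = s_(8) − s_(0); s_(8) = 4354560, s_(0) = -4 ⇒ 4354564.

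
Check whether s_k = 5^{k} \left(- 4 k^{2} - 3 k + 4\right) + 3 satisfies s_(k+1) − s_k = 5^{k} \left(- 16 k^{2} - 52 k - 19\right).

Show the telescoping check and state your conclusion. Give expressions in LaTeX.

s_(k+1) = 5**(k + 1)*(-3*k - 4*(k + 1)**2 + 1) + 3
s_(k+1) − s_k = 5**k*(-16*k**2 - 52*k - 19)
(s_(k+1) − s_k) − t_k = 0

Valid — Δs_k = t_k.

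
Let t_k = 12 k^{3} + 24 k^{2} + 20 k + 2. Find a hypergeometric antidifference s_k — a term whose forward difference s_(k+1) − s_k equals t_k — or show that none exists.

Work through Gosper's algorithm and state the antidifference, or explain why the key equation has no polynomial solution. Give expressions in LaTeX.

s_k = k \left(3 k^{3} + 2 k^{2} + k - 4\right)

Ratio r(k) = (6*k**3 + 30*k**2 + 52*k + 29)/(6*k**3 + 12*k**2 + 10*k + 1).
So A=1 and B=1, with C=k**3 + 2*k**2 + 5*k/3 + 1/6.
Need (1)·f(k+1) − (1)·f(k) = k**3 + 2*k**2 + 5*k/3 + 1/6.
deg f ≤ 4 (via 0,0,3).
Coefficient equations give f(k) = k*(3*k**3 + 2*k**2 + k - 4)/12.
Certificate R = B(k−1)f/C = k*(3*k**3 + 2*k**2 + k - 4)/(2*(6*k**3 + 12*k**2 + 10*k + 1)) gives s_k = k*(3*k**3 + 2*k**2 + k - 4).
Verify: 12*k**3 + 24*k**2 + 20*k + 2 matches t_k.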